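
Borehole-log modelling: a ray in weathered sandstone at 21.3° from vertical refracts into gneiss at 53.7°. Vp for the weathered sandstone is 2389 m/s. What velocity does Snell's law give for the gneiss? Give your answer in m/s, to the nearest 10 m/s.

Snell's law: sin 21.3°/V₁ = sin 53.7°/V₂.
V₂ = V₁·sin 53.7°/sin 21.3° = 2389 × 2.2187 = 5300.36 m/s.

5300 m/s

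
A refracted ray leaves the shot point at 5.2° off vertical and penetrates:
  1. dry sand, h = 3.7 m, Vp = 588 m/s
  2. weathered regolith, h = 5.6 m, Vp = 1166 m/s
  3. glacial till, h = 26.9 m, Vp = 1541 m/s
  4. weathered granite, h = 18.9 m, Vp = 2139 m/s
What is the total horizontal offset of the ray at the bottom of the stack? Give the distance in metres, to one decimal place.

Ray parameter p = sin 5.2° / 588 m/s = 1.5414e-04 s/m.
Layer 1: θ = 5.20°; offset = 3.7·tan 5.20° = 0.337 m.
Layer 2: sin θ = p·1166 = 0.1797 → θ = 10.35°; offset = 5.6·tan 10.35° = 1.023 m.
Layer 3: sin θ = p·1541 = 0.2375 → θ = 13.74°; offset = 26.9·tan 13.74° = 6.578 m.
Layer 4: sin θ = p·2139 = 0.3297 → θ = 19.25°; offset = 18.9·tan 19.25° = 6.600 m.
Summing the layer offsets gives 14.538 m.

14.5 m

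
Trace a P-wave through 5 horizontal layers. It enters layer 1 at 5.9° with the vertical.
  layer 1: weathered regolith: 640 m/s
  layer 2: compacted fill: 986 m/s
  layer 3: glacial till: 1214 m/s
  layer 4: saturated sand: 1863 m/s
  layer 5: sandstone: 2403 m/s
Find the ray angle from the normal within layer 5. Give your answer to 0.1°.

22.7°

Ray parameter p = sin 5.9° / 640 = 1.6061e-04 s/m.
sin θ_5 = p·V_5 = 1.6061e-04 × 2403 = 0.3860.
θ_5 = 22.70° from the vertical.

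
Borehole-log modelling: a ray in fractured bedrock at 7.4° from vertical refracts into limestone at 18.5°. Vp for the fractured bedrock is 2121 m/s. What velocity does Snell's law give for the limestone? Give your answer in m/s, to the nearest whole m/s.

sin 7.4° = 0.1288; sin 18.5° = 0.3173.
V₂ = V₁·(sin θ₂/sin θ₁) = 2121·(0.3173/0.1288) = 5225.36 m/s.

5225 m/s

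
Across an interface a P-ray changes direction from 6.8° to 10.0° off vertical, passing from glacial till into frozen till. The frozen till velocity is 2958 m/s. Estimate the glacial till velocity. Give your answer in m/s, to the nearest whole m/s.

Snell's law: sin 6.8°/V₁ = sin 10.0°/V₂.
V₁ = V₂·sin 6.8°/sin 10.0° = 2958 × 0.6819 = 2016.95 m/s.

2017 m/s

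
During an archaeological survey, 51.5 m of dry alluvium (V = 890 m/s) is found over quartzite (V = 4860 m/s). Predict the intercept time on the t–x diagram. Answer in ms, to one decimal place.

tᵢ = 2h·√(V₂²−V₁²)/(V₁V₂).
√(V₂²−V₁²) = √(4860²−890²) = 4777.8 m/s.
tᵢ = 2·51.5·4777.8/(890·4860) = 0.11377 s.

113.8 ms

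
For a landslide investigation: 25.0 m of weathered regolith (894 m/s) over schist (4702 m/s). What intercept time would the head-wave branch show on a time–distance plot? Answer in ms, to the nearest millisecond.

55 ms

θ_c = arcsin(V₁/V₂) = arcsin(894/4702) = 10.96°; cos θ_c = 0.9818.
tᵢ = 2h·cos θ_c / V₁ = 2·25.0·0.9818 / 894 = 0.05491 s.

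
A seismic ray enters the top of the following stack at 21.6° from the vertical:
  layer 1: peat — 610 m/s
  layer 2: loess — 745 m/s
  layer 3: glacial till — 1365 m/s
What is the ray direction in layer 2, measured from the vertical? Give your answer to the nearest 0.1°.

Ray parameter p = sin 21.6° / 610 = 6.0348e-04 s/m.
sin θ_2 = p·V_2 = 6.0348e-04 × 745 = 0.4496.
θ_2 = 26.72° from the vertical.

26.7°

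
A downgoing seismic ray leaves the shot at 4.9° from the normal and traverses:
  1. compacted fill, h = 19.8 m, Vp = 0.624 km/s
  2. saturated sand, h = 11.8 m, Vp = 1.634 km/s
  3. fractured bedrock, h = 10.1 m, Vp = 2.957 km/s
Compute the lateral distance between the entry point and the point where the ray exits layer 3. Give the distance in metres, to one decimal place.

8.9 m

p = sin θ₁/V₁ = sin 4.9°/0.624 = 1.3689e-01 s/km is conserved through the stack.
Layer 1: θ = 4.90°; offset = 19.8·tan 4.90° = 1.697 m.
Layer 2: sin θ = p·1.634 = 0.2237 → θ = 12.92°; offset = 11.8·tan 12.92° = 2.708 m.
Layer 3: sin θ = p·2.957 = 0.4048 → θ = 23.88°; offset = 10.1·tan 23.88° = 4.471 m.
Total horizontal offset = 8.876 m.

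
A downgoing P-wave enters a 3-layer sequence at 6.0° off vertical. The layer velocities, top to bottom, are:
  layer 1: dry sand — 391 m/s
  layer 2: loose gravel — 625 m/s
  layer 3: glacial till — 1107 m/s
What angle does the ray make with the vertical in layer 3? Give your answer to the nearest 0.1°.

Ray parameter p = sin 6.0° / 391 = 2.6734e-04 s/m.
sin θ_3 = p·V_3 = 2.6734e-04 × 1107 = 0.2959.
θ_3 = 17.21° from the vertical.

17.2°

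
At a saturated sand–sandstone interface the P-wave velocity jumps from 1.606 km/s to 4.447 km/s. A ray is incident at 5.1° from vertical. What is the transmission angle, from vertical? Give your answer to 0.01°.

sin θ₁/V₁ = sin θ₂/V₂ ⇒ sin θ₂ = 4.447·sin 5.1°/1.606 = 4.447·0.0889/1.606 = 0.2461.
θ₂ = sin⁻¹(0.2461) = 14.25° (from vertical).

14.25°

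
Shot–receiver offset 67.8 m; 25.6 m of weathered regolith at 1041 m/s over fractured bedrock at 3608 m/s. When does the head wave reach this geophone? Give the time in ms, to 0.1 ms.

65.9 ms

t = x/V₂ + 2h·√(V₂²−V₁²)/(V₁V₂).
√(V₂²−V₁²) = √(3608²−1041²) = 3454.6 m/s; delay term = 2·25.6·3454.6/(1041·3608) = 0.04709 s.
t = 67.8/3608 + 0.04709 = 0.06588 s.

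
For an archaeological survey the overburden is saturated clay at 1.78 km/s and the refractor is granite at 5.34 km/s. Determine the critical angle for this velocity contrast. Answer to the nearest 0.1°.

Critical incidence: sin θ_c = V₁/V₂ = 1.78/5.34 = 0.3333.
θ_c = arcsin 0.3333 = 19.47°.

19.5°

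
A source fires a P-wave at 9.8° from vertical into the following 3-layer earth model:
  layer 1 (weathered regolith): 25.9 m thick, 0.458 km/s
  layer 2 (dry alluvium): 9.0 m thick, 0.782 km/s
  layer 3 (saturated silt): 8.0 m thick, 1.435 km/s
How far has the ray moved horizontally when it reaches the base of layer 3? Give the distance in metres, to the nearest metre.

Ray parameter p = sin 9.8° / 0.458 km/s = 3.7164e-01 s/km.
Layer 1: θ = 9.80°; offset = 25.9·tan 9.80° = 4.474 m.
Layer 2: sin θ = p·0.782 = 0.2906 → θ = 16.90°; offset = 9.0·tan 16.90° = 2.734 m.
Layer 3: sin θ = p·1.435 = 0.5333 → θ = 32.23°; offset = 8.0·tan 32.23° = 5.043 m.
Σ offsets = 12.251 m.

12 m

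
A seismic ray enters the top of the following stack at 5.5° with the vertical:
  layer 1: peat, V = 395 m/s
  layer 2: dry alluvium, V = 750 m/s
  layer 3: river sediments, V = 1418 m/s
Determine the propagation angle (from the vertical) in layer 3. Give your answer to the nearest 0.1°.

Snell's law across each interface conserves sin θ / V, so sin θ_3 = V_3·sin θ₁/V₁.
sin θ_3 = 1418 × sin 5.5° / 395 = 0.3441.
θ_3 = arcsin 0.3441 = 20.13°.

20.1°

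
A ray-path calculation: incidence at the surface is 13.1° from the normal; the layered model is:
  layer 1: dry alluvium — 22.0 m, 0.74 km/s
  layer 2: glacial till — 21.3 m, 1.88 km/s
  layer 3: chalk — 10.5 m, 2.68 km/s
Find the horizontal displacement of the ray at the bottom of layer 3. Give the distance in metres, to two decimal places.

Ray parameter p = sin 13.1° / 0.74 km/s = 3.0629e-01 s/km.
Layer 1: θ = 13.10°; offset = 22.0·tan 13.10° = 5.1196 m.
Layer 2: sin θ = p·1.88 = 0.5758 → θ = 35.16°; offset = 21.3·tan 35.16° = 15.0015 m.
Layer 3: sin θ = p·2.68 = 0.8208 → θ = 55.17°; offset = 10.5·tan 55.17° = 15.0904 m.
Summing the layer offsets gives 35.2114 m.

35.21 m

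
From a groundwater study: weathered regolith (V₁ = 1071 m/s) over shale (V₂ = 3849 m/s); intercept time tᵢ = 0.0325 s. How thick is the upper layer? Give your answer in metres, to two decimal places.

h = tᵢ·V₁·V₂ / (2·√(V₂²−V₁²)).
√(V₂²−V₁²) = √(3849² − 1071²) = 3697.0 m/s.
h = 0.0325 s × 1071 × 3849 / (2 × 3697.0) = 18.12 m.

18.12 m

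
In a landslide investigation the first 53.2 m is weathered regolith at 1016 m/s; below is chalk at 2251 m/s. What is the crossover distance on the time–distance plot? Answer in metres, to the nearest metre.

173 m

x_cross = 2h·√((V₂+V₁)/(V₂−V₁)).
(V₂+V₁)/(V₂−V₁) = (2251+1016)/(2251−1016) = 2.6453; √ = 1.6265.
x_cross = 2·53.2·1.6265 = 173.05 m.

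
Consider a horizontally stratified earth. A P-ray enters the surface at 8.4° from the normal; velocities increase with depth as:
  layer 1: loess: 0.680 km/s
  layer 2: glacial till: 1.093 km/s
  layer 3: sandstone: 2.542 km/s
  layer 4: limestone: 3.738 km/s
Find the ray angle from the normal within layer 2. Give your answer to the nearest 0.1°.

13.6°

Snell's law across each interface conserves sin θ / V, so sin θ_2 = V_2·sin θ₁/V₁.
sin θ_2 = 1.093 × sin 8.4° / 0.680 = 0.2348.
θ_2 = 13.58° from the vertical.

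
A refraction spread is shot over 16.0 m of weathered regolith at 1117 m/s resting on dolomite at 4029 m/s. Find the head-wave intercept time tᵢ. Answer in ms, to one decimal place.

27.5 ms

θ_c = arcsin(V₁/V₂) = arcsin(1117/4029) = 16.10°; cos θ_c = 0.9608.
tᵢ = 2h·cos θ_c / V₁ = 2·16.0·0.9608 / 1117 = 0.02753 s.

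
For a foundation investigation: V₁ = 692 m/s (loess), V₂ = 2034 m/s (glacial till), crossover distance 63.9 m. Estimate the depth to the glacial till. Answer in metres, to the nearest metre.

h = (x_cross/2)·√((V₂−V₁)/(V₂+V₁)).
(V₂−V₁)/(V₂+V₁) = (2034−692)/(2034+692) = 0.4923; √ = 0.7016.
h = (63.9/2)·0.7016 = 22.42 m.

22 m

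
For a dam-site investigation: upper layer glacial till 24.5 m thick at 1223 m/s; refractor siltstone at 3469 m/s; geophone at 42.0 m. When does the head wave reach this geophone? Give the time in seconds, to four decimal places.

t = x/V₂ + 2h·√(V₂²−V₁²)/(V₁V₂).
√(V₂²−V₁²) = √(3469²−1223²) = 3246.3 m/s; delay term = 2·24.5·3246.3/(1223·3469) = 0.03749 s.
t = 42.0/3469 + 0.03749 = 0.04960 s.

0.0496 s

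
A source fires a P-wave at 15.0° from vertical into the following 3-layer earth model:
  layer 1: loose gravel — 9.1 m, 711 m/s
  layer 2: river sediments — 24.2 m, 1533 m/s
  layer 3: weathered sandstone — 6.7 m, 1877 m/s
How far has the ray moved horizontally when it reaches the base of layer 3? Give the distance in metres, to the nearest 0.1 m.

25.0 m

Apply Snell's law at each interface; in layer i the horizontal offset is hᵢ·tan θᵢ.
Layer 1: θ = 15.00°; offset = 9.1·tan 15.00° = 2.438 m.
Layer 2: sin θ = 1533·sin 15.0°/711 = 0.5580, θ = 33.92°; offset = 24.2·tan 33.92° = 16.274 m.
Layer 3: sin θ = 1877·sin 15.0°/711 = 0.6833, θ = 43.10°; offset = 6.7·tan 43.10° = 6.270 m.
Total horizontal offset = 24.982 m.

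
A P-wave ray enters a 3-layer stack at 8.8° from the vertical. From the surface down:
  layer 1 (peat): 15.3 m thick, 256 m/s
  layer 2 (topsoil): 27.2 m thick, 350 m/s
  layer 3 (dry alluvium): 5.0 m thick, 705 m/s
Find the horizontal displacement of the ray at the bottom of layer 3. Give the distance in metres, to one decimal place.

Ray parameter p = sin 8.8° / 256 m/s = 5.9760e-04 s/m.
Layer 1: θ = 8.80°; offset = 15.3·tan 8.80° = 2.369 m.
Layer 2: sin θ = p·350 = 0.2092 → θ = 12.07°; offset = 27.2·tan 12.07° = 5.818 m.
Layer 3: sin θ = p·705 = 0.4213 → θ = 24.92°; offset = 5.0·tan 24.92° = 2.323 m.
Summing the layer offsets gives 10.509 m.

10.5 m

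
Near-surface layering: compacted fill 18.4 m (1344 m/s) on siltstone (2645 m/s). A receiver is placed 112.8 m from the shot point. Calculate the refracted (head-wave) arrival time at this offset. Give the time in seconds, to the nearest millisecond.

t = x/V₂ + 2h·√(V₂²−V₁²)/(V₁V₂).
√(V₂²−V₁²) = √(2645²−1344²) = 2278.1 m/s; delay term = 2·18.4·2278.1/(1344·2645) = 0.02358 s.
t = 112.8/2645 + 0.02358 = 0.06623 s.

0.066 s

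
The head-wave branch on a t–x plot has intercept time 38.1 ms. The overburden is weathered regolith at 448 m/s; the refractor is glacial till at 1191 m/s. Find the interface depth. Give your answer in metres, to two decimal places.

9.21 m

θ_c = arcsin(448/1191) = 22.10°; cos θ_c = 0.9266.
tᵢ = 2h cos θ_c/V₁ ⇒ h = tᵢ·V₁/(2 cos θ_c) = 0.0381·448/(2·0.9266) = 9.21 m.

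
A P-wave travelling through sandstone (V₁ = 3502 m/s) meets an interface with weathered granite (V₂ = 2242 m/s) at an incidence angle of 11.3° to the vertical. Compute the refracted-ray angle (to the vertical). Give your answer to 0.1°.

7.2°

sin θ₁/V₁ = sin θ₂/V₂ ⇒ sin θ₂ = 2242·sin 11.3°/3502 = 2242·0.1959/3502 = 0.1254.
θ₂ = sin⁻¹(0.1254) = 7.21° (from vertical).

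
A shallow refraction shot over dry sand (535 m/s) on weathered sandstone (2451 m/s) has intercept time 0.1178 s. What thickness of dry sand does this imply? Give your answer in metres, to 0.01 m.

32.29 m

h = tᵢ·V₁·V₂ / (2·√(V₂²−V₁²)).
√(V₂²−V₁²) = √(2451² − 535²) = 2391.9 m/s.
h = 0.1178 s × 535 × 2451 / (2 × 2391.9) = 32.29 m.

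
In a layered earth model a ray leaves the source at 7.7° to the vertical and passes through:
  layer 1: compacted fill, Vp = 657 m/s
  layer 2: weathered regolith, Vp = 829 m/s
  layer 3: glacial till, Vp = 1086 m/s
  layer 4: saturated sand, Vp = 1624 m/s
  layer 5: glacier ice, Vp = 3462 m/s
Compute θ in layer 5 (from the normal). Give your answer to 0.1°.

Snell's law across each interface conserves sin θ / V, so sin θ_5 = V_5·sin θ₁/V₁.
sin θ_5 = 3462 × sin 7.7° / 657 = 0.7060.
θ_5 = 44.91° from the vertical.

44.9°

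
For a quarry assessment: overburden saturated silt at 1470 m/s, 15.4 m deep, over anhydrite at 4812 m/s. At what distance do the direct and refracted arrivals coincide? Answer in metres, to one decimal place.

θ_c = arcsin(1470/4812) = 17.79°, so cos θ_c = 0.9522 and tᵢ = 2h cos θ_c/V₁ = 0.0200 s.
At crossover x/V₁ = x/V₂ + tᵢ ⇒ x = tᵢ/(1/V₁ − 1/V₂) = 0.01995/(6.8027e-04 − 2.0781e-04) = 42.23 m.

42.2 m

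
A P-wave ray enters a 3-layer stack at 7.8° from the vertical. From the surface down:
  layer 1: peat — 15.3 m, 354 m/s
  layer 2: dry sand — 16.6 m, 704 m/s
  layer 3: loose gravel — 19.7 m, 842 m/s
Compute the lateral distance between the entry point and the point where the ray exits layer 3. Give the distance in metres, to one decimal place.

13.5 m

Ray parameter p = sin 7.8° / 354 m/s = 3.8338e-04 s/m.
Layer 1: θ = 7.80°; offset = 15.3·tan 7.80° = 2.096 m.
Layer 2: sin θ = p·704 = 0.2699 → θ = 15.66°; offset = 16.6·tan 15.66° = 4.653 m.
Layer 3: sin θ = p·842 = 0.3228 → θ = 18.83°; offset = 19.7·tan 18.83° = 6.719 m.
Total horizontal offset = 13.468 m.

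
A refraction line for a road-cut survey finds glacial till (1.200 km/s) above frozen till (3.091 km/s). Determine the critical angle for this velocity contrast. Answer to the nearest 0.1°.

Critical incidence: sin θ_c = V₁/V₂ = 1.200/3.091 = 0.3882.
θ_c = arcsin 0.3882 = 22.84°.

22.8°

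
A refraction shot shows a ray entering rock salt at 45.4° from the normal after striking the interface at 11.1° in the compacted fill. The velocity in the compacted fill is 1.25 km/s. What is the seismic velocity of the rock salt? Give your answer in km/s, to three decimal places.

4.623 km/s

sin 11.1° = 0.1925; sin 45.4° = 0.7120.
V₂ = V₁·(sin θ₂/sin θ₁) = 1.25·(0.7120/0.1925) = 4.623 km/s.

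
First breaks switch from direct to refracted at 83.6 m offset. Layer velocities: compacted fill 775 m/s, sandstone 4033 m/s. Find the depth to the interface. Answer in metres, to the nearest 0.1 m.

34.4 m

x_cross = 2h·√((V₂+V₁)/(V₂−V₁)) → h = x_cross / (2·√((V₂+V₁)/(V₂−V₁))).
√((V₂+V₁)/(V₂−V₁)) = √((4033+775)/(4033−775)) = 1.2148.
h = 83.6 / (2·1.2148) = 34.41 m.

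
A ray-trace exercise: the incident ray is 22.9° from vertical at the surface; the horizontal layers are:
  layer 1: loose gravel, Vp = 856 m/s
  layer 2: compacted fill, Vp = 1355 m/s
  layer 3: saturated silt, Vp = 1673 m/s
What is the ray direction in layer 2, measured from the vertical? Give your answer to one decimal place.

38.0°

Ray parameter p = sin 22.9° / 856 = 4.5458e-04 s/m.
sin θ_2 = p·V_2 = 4.5458e-04 × 1355 = 0.6160.
θ_2 = 38.02° from the vertical.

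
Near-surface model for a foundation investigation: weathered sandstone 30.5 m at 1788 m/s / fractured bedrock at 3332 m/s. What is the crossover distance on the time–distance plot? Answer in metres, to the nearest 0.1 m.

111.1 m

x_cross = 2h·√((V₂+V₁)/(V₂−V₁)).
(V₂+V₁)/(V₂−V₁) = (3332+1788)/(3332−1788) = 3.3161; √ = 1.8210.
x_cross = 2·30.5·1.8210 = 111.08 m.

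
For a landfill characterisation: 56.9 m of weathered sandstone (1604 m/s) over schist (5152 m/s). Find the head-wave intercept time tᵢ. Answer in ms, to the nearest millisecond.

67 ms

tᵢ = 2h·√(V₂²−V₁²)/(V₁V₂).
√(V₂²−V₁²) = √(5152²−1604²) = 4895.9 m/s.
tᵢ = 2·56.9·4895.9/(1604·5152) = 0.06742 s.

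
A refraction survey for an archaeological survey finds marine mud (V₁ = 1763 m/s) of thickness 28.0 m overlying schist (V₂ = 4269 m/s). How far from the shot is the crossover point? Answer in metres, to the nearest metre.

θ_c = arcsin(1763/4269) = 24.39°, so cos θ_c = 0.9107 and tᵢ = 2h cos θ_c/V₁ = 0.0289 s.
At crossover x/V₁ = x/V₂ + tᵢ ⇒ x = tᵢ/(1/V₁ − 1/V₂) = 0.02893/(5.6721e-04 − 2.3425e-04) = 86.88 m.

87 m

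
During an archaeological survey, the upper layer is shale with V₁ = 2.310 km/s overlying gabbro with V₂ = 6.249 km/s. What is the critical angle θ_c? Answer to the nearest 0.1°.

Critical incidence: sin θ_c = V₁/V₂ = 2.310/6.249 = 0.3697.
θ_c = arcsin 0.3697 = 21.69°.

21.7°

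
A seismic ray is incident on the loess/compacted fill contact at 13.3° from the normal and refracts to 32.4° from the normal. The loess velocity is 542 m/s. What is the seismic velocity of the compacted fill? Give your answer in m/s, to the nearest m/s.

1262 m/s

Snell's law: sin 13.3°/V₁ = sin 32.4°/V₂.
V₂ = V₁·sin 32.4°/sin 13.3° = 542 × 2.3292 = 1262.41 m/s.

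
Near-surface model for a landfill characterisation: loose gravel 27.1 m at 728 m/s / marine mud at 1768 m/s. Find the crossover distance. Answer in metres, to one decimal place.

84.0 m

x_cross = 2h·√((V₂+V₁)/(V₂−V₁)).
(V₂+V₁)/(V₂−V₁) = (1768+728)/(1768−728) = 2.4000; √ = 1.5492.
x_cross = 2·27.1·1.5492 = 83.97 m.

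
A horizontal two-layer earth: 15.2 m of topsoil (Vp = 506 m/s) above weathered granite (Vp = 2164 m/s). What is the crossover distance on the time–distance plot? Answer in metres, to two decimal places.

θ_c = arcsin(506/2164) = 13.52°, so cos θ_c = 0.9723 and tᵢ = 2h cos θ_c/V₁ = 0.0584 s.
At crossover x/V₁ = x/V₂ + tᵢ ⇒ x = tᵢ/(1/V₁ − 1/V₂) = 0.05841/(1.9763e-03 − 4.6211e-04) = 38.58 m.

38.58 m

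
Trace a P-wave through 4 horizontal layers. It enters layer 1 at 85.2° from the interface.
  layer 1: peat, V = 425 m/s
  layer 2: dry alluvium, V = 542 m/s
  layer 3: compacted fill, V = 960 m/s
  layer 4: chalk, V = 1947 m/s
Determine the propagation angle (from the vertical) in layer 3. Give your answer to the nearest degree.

11°

From the normal: θ₁ = 90° − 85.2° = 4.8°.
Ray parameter p = sin 4.8° / 425 = 1.9689e-04 s/m.
sin θ_3 = p·V_3 = 1.9689e-04 × 960 = 0.1890.
θ_3 = 10.90° from the vertical.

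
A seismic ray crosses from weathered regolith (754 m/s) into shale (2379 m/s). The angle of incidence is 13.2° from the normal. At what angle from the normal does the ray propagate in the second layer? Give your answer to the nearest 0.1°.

46.1°

sin θ₁/V₁ = sin θ₂/V₂ ⇒ sin θ₂ = 2379·sin 13.2°/754 = 2379·0.2284/754 = 0.7205.
θ₂ = sin⁻¹(0.7205) = 46.09° (from vertical).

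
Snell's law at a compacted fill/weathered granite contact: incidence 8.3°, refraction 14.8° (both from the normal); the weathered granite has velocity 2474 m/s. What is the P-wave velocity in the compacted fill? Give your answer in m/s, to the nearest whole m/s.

1398 m/s

Snell's law: sin 8.3°/V₁ = sin 14.8°/V₂.
V₁ = V₂·sin 8.3°/sin 14.8° = 2474 × 0.5651 = 1398.09 m/s.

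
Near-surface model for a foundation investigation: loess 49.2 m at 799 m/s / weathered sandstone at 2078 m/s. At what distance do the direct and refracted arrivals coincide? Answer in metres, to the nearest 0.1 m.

147.6 m

x_cross = 2h·√((V₂+V₁)/(V₂−V₁)).
(V₂+V₁)/(V₂−V₁) = (2078+799)/(2078−799) = 2.2494; √ = 1.4998.
x_cross = 2·49.2·1.4998 = 147.58 m.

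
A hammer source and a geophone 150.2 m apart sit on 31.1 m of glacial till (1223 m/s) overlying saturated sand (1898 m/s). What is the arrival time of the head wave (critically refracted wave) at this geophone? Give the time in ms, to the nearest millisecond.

t = x/V₂ + 2h·√(V₂²−V₁²)/(V₁V₂).
√(V₂²−V₁²) = √(1898²−1223²) = 1451.4 m/s; delay term = 2·31.1·1451.4/(1223·1898) = 0.03889 s.
t = 150.2/1898 + 0.03889 = 0.11803 s.

118 ms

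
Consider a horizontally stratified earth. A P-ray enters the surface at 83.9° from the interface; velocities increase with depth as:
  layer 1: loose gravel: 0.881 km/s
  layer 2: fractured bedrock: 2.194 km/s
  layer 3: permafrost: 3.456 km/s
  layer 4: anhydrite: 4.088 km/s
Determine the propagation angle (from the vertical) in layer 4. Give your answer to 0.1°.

From the normal: θ₁ = 90° − 83.9° = 6.1°.
Ray parameter p = sin 6.1° / 0.881 = 1.2062e-01 s/km.
sin θ_4 = p·V_4 = 1.2062e-01 × 4.088 = 0.4931.
θ_4 = arcsin 0.4931 = 29.54°.

29.5°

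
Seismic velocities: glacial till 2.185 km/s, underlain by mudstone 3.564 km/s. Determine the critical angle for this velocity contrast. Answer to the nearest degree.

38°

Critical incidence: sin θ_c = V₁/V₂ = 2.185/3.564 = 0.6131.
θ_c = arcsin 0.6131 = 37.81°.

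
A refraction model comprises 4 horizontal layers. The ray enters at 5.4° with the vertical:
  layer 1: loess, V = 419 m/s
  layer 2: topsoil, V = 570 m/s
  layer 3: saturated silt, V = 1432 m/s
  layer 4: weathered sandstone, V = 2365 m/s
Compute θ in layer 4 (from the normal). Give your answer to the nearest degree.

32°

Snell's law across each interface conserves sin θ / V, so sin θ_4 = V_4·sin θ₁/V₁.
sin θ_4 = 2365 × sin 5.4° / 419 = 0.5312.
θ_4 = arcsin 0.5312 = 32.09°.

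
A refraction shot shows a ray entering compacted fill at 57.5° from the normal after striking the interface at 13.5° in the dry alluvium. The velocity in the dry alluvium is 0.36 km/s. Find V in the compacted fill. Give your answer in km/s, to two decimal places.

1.30 km/s

sin 13.5° = 0.2334; sin 57.5° = 0.8434.
V₂ = V₁·(sin θ₂/sin θ₁) = 0.36·(0.8434/0.2334) = 1.30 km/s.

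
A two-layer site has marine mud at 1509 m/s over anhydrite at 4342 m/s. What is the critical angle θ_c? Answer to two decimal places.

Critical incidence: sin θ_c = V₁/V₂ = 1509/4342 = 0.3475.
θ_c = arcsin 0.3475 = 20.34°.

20.34°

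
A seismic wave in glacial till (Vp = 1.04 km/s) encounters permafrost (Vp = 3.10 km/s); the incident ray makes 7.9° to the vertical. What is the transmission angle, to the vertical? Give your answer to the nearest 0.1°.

24.2°

Snell's law: sin θ₂ = (V₂/V₁)·sin θ₁ = (3.10/1.04)·sin 7.9° = 0.4097.
θ₂ = arcsin 0.4097 = 24.19° from the normal.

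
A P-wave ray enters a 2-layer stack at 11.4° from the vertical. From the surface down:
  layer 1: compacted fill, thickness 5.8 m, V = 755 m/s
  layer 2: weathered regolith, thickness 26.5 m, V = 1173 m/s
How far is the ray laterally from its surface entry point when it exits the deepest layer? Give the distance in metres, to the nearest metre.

Apply Snell's law at each interface; in layer i the horizontal offset is hᵢ·tan θᵢ.
Layer 1: θ = 11.40°; offset = 5.8·tan 11.40° = 1.169 m.
Layer 2: sin θ = 1173·sin 11.4°/755 = 0.3071, θ = 17.88°; offset = 26.5·tan 17.88° = 8.551 m.
Total horizontal offset = 9.721 m.

10 m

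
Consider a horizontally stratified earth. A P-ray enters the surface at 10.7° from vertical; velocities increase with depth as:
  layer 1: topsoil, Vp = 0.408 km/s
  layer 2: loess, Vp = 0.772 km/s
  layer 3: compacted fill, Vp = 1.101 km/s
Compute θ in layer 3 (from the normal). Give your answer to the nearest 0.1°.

30.1°

Snell's law across each interface conserves sin θ / V, so sin θ_3 = V_3·sin θ₁/V₁.
sin θ_3 = 1.101 × sin 10.7° / 0.408 = 0.5010.
θ_3 = arcsin 0.5010 = 30.07°.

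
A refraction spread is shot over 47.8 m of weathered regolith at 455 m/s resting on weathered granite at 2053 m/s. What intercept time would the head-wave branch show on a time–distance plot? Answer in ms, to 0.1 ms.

θ_c = arcsin(V₁/V₂) = arcsin(455/2053) = 12.80°; cos θ_c = 0.9751.
tᵢ = 2h·cos θ_c / V₁ = 2·47.8·0.9751 / 455 = 0.20488 s.

204.9 ms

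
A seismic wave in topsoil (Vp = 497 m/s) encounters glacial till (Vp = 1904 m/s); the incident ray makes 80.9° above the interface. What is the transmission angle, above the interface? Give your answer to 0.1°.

Convert to the normal: θ₁ = 90° − 80.9° = 9.1°.
Snell's law: sin θ₂ = (V₂/V₁)·sin θ₁ = (1904/497)·sin 9.1° = 0.6059.
θ₂ = arcsin 0.6059 = 37.29° from the normal.
From the interface: 90° − 37.29° = 52.71°.

52.7°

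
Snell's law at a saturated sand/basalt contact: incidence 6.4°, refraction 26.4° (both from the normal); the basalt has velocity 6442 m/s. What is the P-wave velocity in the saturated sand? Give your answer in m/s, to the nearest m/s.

Snell's law: sin 6.4°/V₁ = sin 26.4°/V₂.
V₁ = V₂·sin 6.4°/sin 26.4° = 6442 × 0.2507 = 1614.99 m/s.

1615 m/s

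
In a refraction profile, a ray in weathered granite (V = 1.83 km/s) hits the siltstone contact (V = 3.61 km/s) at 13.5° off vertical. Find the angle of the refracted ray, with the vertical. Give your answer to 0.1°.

27.4°

sin θ₁/V₁ = sin θ₂/V₂ ⇒ sin θ₂ = 3.61·sin 13.5°/1.83 = 3.61·0.2334/1.83 = 0.4605.
θ₂ = sin⁻¹(0.4605) = 27.42° (from vertical).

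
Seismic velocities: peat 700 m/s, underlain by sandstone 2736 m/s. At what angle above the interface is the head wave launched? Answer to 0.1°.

At critical incidence the refracted ray runs along the interface (θ₂ = 90°), so sin θ_c = V₁/V₂.
θ_c = arcsin(700/2736) = arcsin 0.2558 = 14.82°.
Measured from the interface: 90° − 14.82° = 75.18°.

75.2°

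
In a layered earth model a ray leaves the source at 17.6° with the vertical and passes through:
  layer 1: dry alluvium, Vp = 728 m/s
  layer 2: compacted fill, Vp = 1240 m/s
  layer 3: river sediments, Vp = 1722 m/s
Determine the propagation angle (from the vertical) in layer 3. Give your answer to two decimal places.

Ray parameter p = sin 17.6° / 728 = 4.1534e-04 s/m.
sin θ_3 = p·V_3 = 4.1534e-04 × 1722 = 0.7152.
θ_3 = 45.66° from the vertical.

45.66°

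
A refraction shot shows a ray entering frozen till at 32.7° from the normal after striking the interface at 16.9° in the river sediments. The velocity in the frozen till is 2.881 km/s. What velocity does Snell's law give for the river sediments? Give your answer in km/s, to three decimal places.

Snell's law: sin 16.9°/V₁ = sin 32.7°/V₂.
V₁ = V₂·sin 16.9°/sin 32.7° = 2.881 × 0.5381 = 1.550 km/s.

1.550 km/s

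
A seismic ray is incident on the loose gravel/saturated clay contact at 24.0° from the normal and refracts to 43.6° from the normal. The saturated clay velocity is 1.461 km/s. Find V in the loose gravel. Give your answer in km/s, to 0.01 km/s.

0.86 km/s

Snell's law: sin 24.0°/V₁ = sin 43.6°/V₂.
V₁ = V₂·sin 24.0°/sin 43.6° = 1.461 × 0.5898 = 0.86 km/s.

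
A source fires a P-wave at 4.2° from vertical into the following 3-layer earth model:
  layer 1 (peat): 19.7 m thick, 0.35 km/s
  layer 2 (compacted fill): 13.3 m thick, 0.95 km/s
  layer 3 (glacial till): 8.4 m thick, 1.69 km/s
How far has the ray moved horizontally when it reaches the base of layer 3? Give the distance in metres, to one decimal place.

7.3 m

Apply Snell's law at each interface; in layer i the horizontal offset is hᵢ·tan θᵢ.
Layer 1: θ = 4.20°; offset = 19.7·tan 4.20° = 1.447 m.
Layer 2: sin θ = 0.95·sin 4.2°/0.35 = 0.1988, θ = 11.47°; offset = 13.3·tan 11.47° = 2.698 m.
Layer 3: sin θ = 1.69·sin 4.2°/0.35 = 0.3536, θ = 20.71°; offset = 8.4·tan 20.71° = 3.176 m.
Total horizontal offset = 7.320 m.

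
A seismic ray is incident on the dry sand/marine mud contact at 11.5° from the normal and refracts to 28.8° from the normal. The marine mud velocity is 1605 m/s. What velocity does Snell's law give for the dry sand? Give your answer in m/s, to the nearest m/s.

664 m/s

sin 11.5° = 0.1994; sin 28.8° = 0.4818.
V₁ = V₂·(sin θ₁/sin θ₂) = 1605·(0.1994/0.4818) = 664.21 m/s.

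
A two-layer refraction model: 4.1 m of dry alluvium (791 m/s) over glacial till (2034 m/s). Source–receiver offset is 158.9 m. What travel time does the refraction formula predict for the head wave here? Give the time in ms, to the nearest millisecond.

88 ms

θ_c = arcsin(V₁/V₂) = arcsin(791/2034) = 22.89°, cos θ_c = 0.9213.
Intercept time tᵢ = 2h cos θ_c / V₁ = 2·4.1·0.9213/791 = 0.00955 s.
t = x/V₂ + tᵢ = 158.9/2034 + 0.00955 = 0.08767 s.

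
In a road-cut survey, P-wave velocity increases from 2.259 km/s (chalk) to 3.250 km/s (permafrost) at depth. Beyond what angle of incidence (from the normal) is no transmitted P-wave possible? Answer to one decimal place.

Critical incidence: sin θ_c = V₁/V₂ = 2.259/3.250 = 0.6951.
θ_c = arcsin 0.6951 = 44.03°.

44.0°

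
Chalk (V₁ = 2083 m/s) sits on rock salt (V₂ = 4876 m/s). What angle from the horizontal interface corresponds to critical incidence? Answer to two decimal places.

Critical incidence: sin θ_c = V₁/V₂ = 2083/4876 = 0.4272.
θ_c = arcsin 0.4272 = 25.29°.
Measured from the interface: 90° − 25.29° = 64.71°.

64.71°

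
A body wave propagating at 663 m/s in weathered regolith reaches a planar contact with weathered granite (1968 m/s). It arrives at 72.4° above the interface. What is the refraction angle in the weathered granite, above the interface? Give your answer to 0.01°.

26.16°

Convert to the normal: θ₁ = 90° − 72.4° = 17.6°.
sin θ₁/V₁ = sin θ₂/V₂ ⇒ sin θ₂ = 1968·sin 17.6°/663 = 1968·0.3024/663 = 0.8975.
θ₂ = sin⁻¹(0.8975) = 63.84° (from vertical).
From the interface: 90° − 63.84° = 26.16°.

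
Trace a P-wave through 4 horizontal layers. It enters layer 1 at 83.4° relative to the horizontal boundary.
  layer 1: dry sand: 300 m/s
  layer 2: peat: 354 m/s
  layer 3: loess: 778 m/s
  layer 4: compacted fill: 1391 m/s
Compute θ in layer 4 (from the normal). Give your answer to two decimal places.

32.20°

From the normal: θ₁ = 90° − 83.4° = 6.6°.
Snell's law across each interface conserves sin θ / V, so sin θ_4 = V_4·sin θ₁/V₁.
sin θ_4 = 1391 × sin 6.6° / 300 = 0.5329.
θ_4 = 32.20° from the vertical.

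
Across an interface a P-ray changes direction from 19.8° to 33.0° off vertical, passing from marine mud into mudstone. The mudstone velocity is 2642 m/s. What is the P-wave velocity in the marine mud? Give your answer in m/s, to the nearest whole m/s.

sin 19.8° = 0.3387; sin 33.0° = 0.5446.
V₁ = V₂·(sin θ₁/sin θ₂) = 2642·(0.3387/0.5446) = 1643.19 m/s.

1643 m/s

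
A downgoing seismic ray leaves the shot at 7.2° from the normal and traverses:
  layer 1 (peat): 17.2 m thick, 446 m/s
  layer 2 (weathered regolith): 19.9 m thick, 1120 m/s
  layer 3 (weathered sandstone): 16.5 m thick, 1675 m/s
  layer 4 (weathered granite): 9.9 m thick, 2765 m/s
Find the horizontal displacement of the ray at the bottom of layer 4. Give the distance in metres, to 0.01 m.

29.79 m

Apply Snell's law at each interface; in layer i the horizontal offset is hᵢ·tan θᵢ.
Layer 1: θ = 7.20°; offset = 17.2·tan 7.20° = 2.1729 m.
Layer 2: sin θ = 1120·sin 7.2°/446 = 0.3147, θ = 18.35°; offset = 19.9·tan 18.35° = 6.5986 m.
Layer 3: sin θ = 1675·sin 7.2°/446 = 0.4707, θ = 28.08°; offset = 16.5·tan 28.08° = 8.8027 m.
Layer 4: sin θ = 2765·sin 7.2°/446 = 0.7770, θ = 50.99°; offset = 9.9·tan 50.99° = 12.2201 m.
Total horizontal offset = 29.7943 m.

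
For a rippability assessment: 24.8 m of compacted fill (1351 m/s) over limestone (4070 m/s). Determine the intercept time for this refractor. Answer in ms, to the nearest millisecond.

35 ms

tᵢ = 2h·√(V₂²−V₁²)/(V₁V₂).
√(V₂²−V₁²) = √(4070²−1351²) = 3839.2 m/s.
tᵢ = 2·24.8·3839.2/(1351·4070) = 0.03463 s.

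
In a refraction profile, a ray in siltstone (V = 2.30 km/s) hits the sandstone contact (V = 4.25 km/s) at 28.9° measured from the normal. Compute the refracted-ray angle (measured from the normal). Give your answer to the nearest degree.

sin θ₁/V₁ = sin θ₂/V₂ ⇒ sin θ₂ = 4.25·sin 28.9°/2.30 = 4.25·0.4833/2.30 = 0.8930.
θ₂ = arcsin 0.8930 = 63.26° from the normal.

63°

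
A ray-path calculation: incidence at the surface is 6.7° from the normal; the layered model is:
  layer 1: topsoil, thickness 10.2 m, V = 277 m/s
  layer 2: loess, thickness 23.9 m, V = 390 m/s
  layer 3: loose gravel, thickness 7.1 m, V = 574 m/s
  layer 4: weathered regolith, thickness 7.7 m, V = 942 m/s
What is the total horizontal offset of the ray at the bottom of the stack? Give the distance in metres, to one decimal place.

Apply Snell's law at each interface; in layer i the horizontal offset is hᵢ·tan θᵢ.
Layer 1: θ = 6.70°; offset = 10.2·tan 6.70° = 1.198 m.
Layer 2: sin θ = 390·sin 6.7°/277 = 0.1643, θ = 9.45°; offset = 23.9·tan 9.45° = 3.980 m.
Layer 3: sin θ = 574·sin 6.7°/277 = 0.2418, θ = 13.99°; offset = 7.1·tan 13.99° = 1.769 m.
Layer 4: sin θ = 942·sin 6.7°/277 = 0.3968, θ = 23.38°; offset = 7.7·tan 23.38° = 3.328 m.
Summing the layer offsets gives 10.276 m.

10.3 m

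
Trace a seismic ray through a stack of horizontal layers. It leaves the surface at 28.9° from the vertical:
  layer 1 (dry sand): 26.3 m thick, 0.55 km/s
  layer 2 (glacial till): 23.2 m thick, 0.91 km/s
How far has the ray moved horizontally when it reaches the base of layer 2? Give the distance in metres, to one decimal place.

Ray parameter p = sin 28.9° / 0.55 km/s = 8.7870e-01 s/km.
Layer 1: θ = 28.90°; offset = 26.3·tan 28.90° = 14.518 m.
Layer 2: sin θ = p·0.91 = 0.7996 → θ = 53.09°; offset = 23.2·tan 53.09° = 30.892 m.
Total horizontal offset = 45.410 m.

45.4 m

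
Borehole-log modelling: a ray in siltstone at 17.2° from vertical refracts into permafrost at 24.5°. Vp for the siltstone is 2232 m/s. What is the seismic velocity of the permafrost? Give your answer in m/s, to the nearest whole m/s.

Snell's law: sin 17.2°/V₁ = sin 24.5°/V₂.
V₂ = V₁·sin 24.5°/sin 17.2° = 2232 × 1.4024 = 3130.10 m/s.

3130 m/s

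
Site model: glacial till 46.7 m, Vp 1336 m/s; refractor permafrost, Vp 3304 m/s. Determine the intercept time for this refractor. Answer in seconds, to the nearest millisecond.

0.064 s

tᵢ = 2h·√(V₂²−V₁²)/(V₁V₂).
√(V₂²−V₁²) = √(3304²−1336²) = 3021.8 m/s.
tᵢ = 2·46.7·3021.8/(1336·3304) = 0.06394 s.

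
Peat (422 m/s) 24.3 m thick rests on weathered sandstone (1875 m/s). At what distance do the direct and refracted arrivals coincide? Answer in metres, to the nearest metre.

θ_c = arcsin(422/1875) = 13.01°, so cos θ_c = 0.9743 and tᵢ = 2h cos θ_c/V₁ = 0.1122 s.
At crossover x/V₁ = x/V₂ + tᵢ ⇒ x = tᵢ/(1/V₁ − 1/V₂) = 0.11221/(2.3697e-03 − 5.3333e-04) = 61.11 m.

61 m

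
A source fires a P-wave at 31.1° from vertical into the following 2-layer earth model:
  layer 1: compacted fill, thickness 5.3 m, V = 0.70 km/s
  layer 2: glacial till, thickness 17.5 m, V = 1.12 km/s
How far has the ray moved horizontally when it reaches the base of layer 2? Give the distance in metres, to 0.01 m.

Apply Snell's law at each interface; in layer i the horizontal offset is hᵢ·tan θᵢ.
Layer 1: θ = 31.10°; offset = 5.3·tan 31.10° = 3.1972 m.
Layer 2: sin θ = 1.12·sin 31.1°/0.70 = 0.8265, θ = 55.74°; offset = 17.5·tan 55.74° = 25.6888 m.
Summing the layer offsets gives 28.8860 m.

28.89 m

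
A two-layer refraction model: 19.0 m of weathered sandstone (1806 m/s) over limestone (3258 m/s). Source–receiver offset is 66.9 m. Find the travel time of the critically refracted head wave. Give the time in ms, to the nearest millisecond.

θ_c = arcsin(V₁/V₂) = arcsin(1806/3258) = 33.66°, cos θ_c = 0.8323.
Intercept time tᵢ = 2h cos θ_c / V₁ = 2·19.0·0.8323/1806 = 0.01751 s.
t = x/V₂ + tᵢ = 66.9/3258 + 0.01751 = 0.03805 s.

38 ms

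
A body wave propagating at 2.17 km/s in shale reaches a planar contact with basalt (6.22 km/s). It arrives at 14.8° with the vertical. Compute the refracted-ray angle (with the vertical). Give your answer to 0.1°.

Snell's law: sin θ₂ = (V₂/V₁)·sin θ₁ = (6.22/2.17)·sin 14.8° = 0.7322.
θ₂ = sin⁻¹(0.7322) = 47.07° (from vertical).

47.1°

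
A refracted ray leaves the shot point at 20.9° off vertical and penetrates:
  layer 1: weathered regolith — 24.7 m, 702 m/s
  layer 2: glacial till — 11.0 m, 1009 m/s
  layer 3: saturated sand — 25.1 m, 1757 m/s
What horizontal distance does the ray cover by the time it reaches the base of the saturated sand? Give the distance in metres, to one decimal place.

Ray parameter p = sin 20.9° / 702 m/s = 5.0817e-04 s/m.
Layer 1: θ = 20.90°; offset = 24.7·tan 20.90° = 9.432 m.
Layer 2: sin θ = p·1009 = 0.5127 → θ = 30.85°; offset = 11.0·tan 30.85° = 6.570 m.
Layer 3: sin θ = p·1757 = 0.8929 → θ = 63.24°; offset = 25.1·tan 63.24° = 49.765 m.
Σ offsets = 65.767 m.

65.8 m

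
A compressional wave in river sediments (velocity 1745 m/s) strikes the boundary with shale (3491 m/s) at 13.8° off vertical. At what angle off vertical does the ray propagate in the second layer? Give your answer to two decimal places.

sin θ₁/V₁ = sin θ₂/V₂ ⇒ sin θ₂ = 3491·sin 13.8°/1745 = 3491·0.2385/1745 = 0.4772.
θ₂ = arcsin 0.4772 = 28.50° from the normal.

28.50°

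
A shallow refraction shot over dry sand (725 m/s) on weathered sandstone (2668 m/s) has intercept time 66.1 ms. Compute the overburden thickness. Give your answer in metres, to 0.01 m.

θ_c = arcsin(725/2668) = 15.77°; cos θ_c = 0.9624.
tᵢ = 2h cos θ_c/V₁ ⇒ h = tᵢ·V₁/(2 cos θ_c) = 0.0661·725/(2·0.9624) = 24.90 m.

24.90 m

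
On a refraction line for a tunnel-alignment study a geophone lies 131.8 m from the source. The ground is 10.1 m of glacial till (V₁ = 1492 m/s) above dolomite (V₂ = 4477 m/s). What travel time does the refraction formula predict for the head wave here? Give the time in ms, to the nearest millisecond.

42 ms

t = x/V₂ + 2h·√(V₂²−V₁²)/(V₁V₂).
√(V₂²−V₁²) = √(4477²−1492²) = 4221.1 m/s; delay term = 2·10.1·4221.1/(1492·4477) = 0.01276 s.
t = 131.8/4477 + 0.01276 = 0.04220 s.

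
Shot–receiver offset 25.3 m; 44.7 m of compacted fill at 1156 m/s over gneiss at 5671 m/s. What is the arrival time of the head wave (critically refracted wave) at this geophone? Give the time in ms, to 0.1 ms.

θ_c = arcsin(V₁/V₂) = arcsin(1156/5671) = 11.76°, cos θ_c = 0.9790.
Intercept time tᵢ = 2h cos θ_c / V₁ = 2·44.7·0.9790/1156 = 0.07571 s.
t = x/V₂ + tᵢ = 25.3/5671 + 0.07571 = 0.08017 s.

80.2 ms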